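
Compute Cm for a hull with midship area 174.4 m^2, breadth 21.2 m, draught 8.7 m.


Formula: Cm = Am / (B * T)
Step 1 — B * T = 21.2 * 8.7 = 184.44 m^2
Step 2 — Cm = 174.4 / 184.44 ≈ 0.94556 (5 s.f.)

0.94556


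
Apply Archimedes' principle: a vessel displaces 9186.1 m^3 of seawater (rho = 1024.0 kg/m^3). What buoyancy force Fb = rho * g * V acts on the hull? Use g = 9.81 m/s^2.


Formula: Fb = rho * g * V
Substituting: Fb = 1024.0 * 9.81 * 9186.1
Intermediate: 1024.0 * 9.81 = 10045.44
Result: Fb = 10045.44 * 9186.1 ≈ 92278000 N (5 s.f.)

92278000 N


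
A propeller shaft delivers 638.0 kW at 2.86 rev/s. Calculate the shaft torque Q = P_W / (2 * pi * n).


Formula: Q = P_W / (2 * pi * n)
Step 1 — P_W = 638.0 kW * 1000 = 638000.0 W
Step 2 — 2 * pi * n = 2 * pi * 2.86 = 17.96991
Step 3 — Q = 638000.0 / 17.96991 ≈ 35504 N·m (5 s.f.)

35504 N·m


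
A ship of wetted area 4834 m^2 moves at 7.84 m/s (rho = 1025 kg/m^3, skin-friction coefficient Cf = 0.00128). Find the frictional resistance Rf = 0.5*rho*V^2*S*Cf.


Formula: Rf = 0.5 * rho * V^2 * S * Cf
Step 1 — V^2 = 7.84^2 = 61.4656
Step 2 — 0.5 * rho * V^2 = 0.5 * 1025 * 61.4656 = 31501.12
Step 3 — Rf = 31501.12 * 4834 * 0.00128 ≈ 194910 N (5 s.f.)

194910 N


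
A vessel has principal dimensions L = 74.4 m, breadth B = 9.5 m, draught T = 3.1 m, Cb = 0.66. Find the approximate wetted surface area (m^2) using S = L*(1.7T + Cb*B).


Formula: S = 1.7*L*T + V/T with V = Cb*L*B*T, i.e. S = L * (1.7*T + Cb*B)
Step 1 — 1.7*T = 1.7 * 3.1 = 5.27 m
Step 2 — Cb*B = 0.66 * 9.5 = 6.27 m
Step 3 — 1.7*T + Cb*B = 5.27 + 6.27 = 11.54 m
Step 4 — S = 74.4 * 11.54 ≈ 858.58 m^2 (5 s.f.)

858.58 m^2


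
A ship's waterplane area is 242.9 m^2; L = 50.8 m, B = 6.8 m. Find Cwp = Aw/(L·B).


Formula: Cwp = Aw / (L * B)
Step 1 — L * B = 50.8 * 6.8 = 345.44 m^2
Step 2 — Cwp = 242.9 / 345.44 ≈ 0.70316 (5 s.f.)

0.70316


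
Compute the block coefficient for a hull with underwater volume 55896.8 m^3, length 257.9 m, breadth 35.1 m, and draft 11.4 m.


Formula: Cb = V / (L * B * T)
Step 1 — L * B * T = 257.9 * 35.1 * 11.4 = 103196.106 m^3
Step 2 — Cb = 55896.8 / 103196.106 ≈ 0.54166 (5 s.f.)

0.54166


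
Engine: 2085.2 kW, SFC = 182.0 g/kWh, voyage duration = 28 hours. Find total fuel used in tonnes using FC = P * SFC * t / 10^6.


Formula: FC (tonnes) = P * SFC * t / 1,000,000
Step 1 — P * SFC * t = 2085.2 * 182.0 * 28 = 10626179.2 g
Step 2 — FC (tonnes) = 10626179.2 / 1,000,000 ≈ 10.626 tonnes (5 s.f.)

10.626 tonnes


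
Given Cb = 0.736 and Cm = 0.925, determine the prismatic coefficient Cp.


Formula: Cp = Cb / Cm
Substituting: Cp = 0.736 / 0.925
Result: Cp ≈ 0.79568 (5 s.f.)

0.79568


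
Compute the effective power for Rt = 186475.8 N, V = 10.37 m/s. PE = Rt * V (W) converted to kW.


Formula: PE = Rt * V / 1000 (kW)
Step 1 — PE (W) = 186475.8 * 10.37 = 1933754.046 W
Step 2 — PE (kW) = 1933754.046 / 1000 ≈ 1933.8 kW (5 s.f.)

1933.8 kW


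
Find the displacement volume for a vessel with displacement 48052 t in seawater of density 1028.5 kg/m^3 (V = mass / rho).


Formula: V = mass / rho
Step 1 — convert tonnes to kg: 48052 t * 1000 = 48052000 kg
Step 2 — V = 48052000 / 1028.5 ≈ 46720 m^3 (5 s.f.)

46720 m^3


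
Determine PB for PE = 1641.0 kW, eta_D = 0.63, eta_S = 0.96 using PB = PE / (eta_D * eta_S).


Formula: PB = PE / (eta_D * eta_S)
Step 1 — combined efficiency = eta_D * eta_S = 0.63 * 0.96 = 0.6048
Step 2 — PB = 1641.0 / 0.6048 ≈ 2713.3 kW (5 s.f.)

2713.3 kW


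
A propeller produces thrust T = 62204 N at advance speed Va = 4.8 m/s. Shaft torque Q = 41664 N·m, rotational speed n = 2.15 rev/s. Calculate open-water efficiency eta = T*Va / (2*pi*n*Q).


Formula: eta = T * Va / (2 * pi * n * Q)
Step 1 — numerator = T * Va = 62204 * 4.8 = 298579.2
Step 2 — 2 * pi * n = 2 * pi * 2.15 = 13.508848
Step 3 — denominator = 13.508848 * 41664 = 562832.64
Step 4 — eta = 298579.2 / 562832.64 ≈ 0.53049 (5 s.f.)

0.53049


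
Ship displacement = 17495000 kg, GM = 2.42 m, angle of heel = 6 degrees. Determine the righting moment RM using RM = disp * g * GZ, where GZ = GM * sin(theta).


Formula: GZ = GM * sin(theta); RM = disp * g * GZ
Step 1 — GZ = 2.42 * sin(6°) = 2.42 * 0.104528 = 0.252958 m
Step 2 — RM = 17495000 * 9.81 * 0.252958 ≈ 43414000 N·m (5 s.f.)

43414000 N·m


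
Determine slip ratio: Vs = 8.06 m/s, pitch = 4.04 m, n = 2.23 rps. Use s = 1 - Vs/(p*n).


Formula: s = 1 - Vs / (p * n)
Step 1 — p * n = 4.04 * 2.23 = 9.0092
Step 2 — Vs / (p*n) = 8.06 / 9.0092 = 0.894641 (6 d.p.)
Step 3 — s = 1 - 0.894641 = 0.105359

0.105359


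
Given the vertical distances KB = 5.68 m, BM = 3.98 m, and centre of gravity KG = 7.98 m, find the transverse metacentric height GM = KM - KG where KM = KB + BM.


Formula: GM = KB + BM - KG
Step 1 — KM = KB + BM = 5.68 + 3.98 = 9.66 m
Step 2 — GM = KM - KG = 9.66 - 7.98 = 1.68 m

1.68 m


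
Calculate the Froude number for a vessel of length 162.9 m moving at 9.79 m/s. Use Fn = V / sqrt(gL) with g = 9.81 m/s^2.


Formula: Fn = V / sqrt(g * L)
Step 1 — g * L = 9.81 * 162.9 = 1598.049
Step 2 — sqrt(g * L) = sqrt(1598.049) = 39.975605
Step 3 — Fn = 9.79 / 39.975605 ≈ 0.24490 (5 s.f.)

0.24490


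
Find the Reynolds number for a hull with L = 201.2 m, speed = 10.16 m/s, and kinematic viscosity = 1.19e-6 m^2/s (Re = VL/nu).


Formula: Re = V * L / nu
Step 1 — V * L = 10.16 * 201.2 = 2044.192 m^2/s
Step 2 — Re = 2044.192 / 1.19e-6 = 1.72e+09

1.72e+09


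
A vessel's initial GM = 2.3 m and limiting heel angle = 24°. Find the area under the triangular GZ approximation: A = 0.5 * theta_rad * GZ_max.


Formula: GZ_max = GM * sin(theta); Area = 0.5 * theta_rad * GZ_max
Step 1 — GZ_max = 2.3 * sin(24°) = 2.3 * 0.406737 = 0.935495 m
Step 2 — theta_rad = 24 * pi/180 = 0.418879 rad
Step 3 — Area = 0.5 * 0.418879 * 0.935495 ≈ 0.19593 m·rad (5 s.f.)

0.19593 m·rad


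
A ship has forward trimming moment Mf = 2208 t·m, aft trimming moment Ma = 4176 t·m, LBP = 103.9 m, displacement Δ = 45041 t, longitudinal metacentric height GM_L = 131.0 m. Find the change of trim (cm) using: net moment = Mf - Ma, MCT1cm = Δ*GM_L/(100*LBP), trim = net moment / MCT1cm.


Formula: net trimming moment = Mf - Ma; MCT1cm = Δ*GM_L/(100*LBP); trim = net moment / MCT1cm
Step 1 — net trimming moment = 2208 - 4176 = -1968 t·m
Step 2 — MCT1cm = 45041 * 131.0 / (100 * 103.9) = 567.8894 t·m/cm
Step 3 — trim = -1968 / 567.8894 ≈ -3.4655 cm (5 s.f.)

-3.4655 cm


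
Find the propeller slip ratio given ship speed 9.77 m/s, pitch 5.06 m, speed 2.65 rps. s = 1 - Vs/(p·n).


Formula: s = 1 - Vs / (p * n)
Step 1 — p * n = 5.06 * 2.65 = 13.409
Step 2 — Vs / (p*n) = 9.77 / 13.409 = 0.728615 (6 d.p.)
Step 3 — s = 1 - 0.728615 = 0.271385

0.271385


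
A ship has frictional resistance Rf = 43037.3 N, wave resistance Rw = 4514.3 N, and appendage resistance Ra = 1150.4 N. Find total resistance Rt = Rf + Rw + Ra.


Formula: Rt = Rf + Rw + Ra
Substituting: Rt = 43037.3 + 4514.3 + 1150.4
Result: Rt = 48702.0 N

48702.0 N


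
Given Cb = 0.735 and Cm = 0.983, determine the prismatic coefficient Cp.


Formula: Cp = Cb / Cm
Substituting: Cp = 0.735 / 0.983
Result: Cp ≈ 0.74771 (5 s.f.)

0.74771


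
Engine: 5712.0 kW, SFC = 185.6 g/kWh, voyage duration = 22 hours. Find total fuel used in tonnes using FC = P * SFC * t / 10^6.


Formula: FC (tonnes) = P * SFC * t / 1,000,000
Step 1 — P * SFC * t = 5712.0 * 185.6 * 22 = 23323238.4 g
Step 2 — FC (tonnes) = 23323238.4 / 1,000,000 ≈ 23.323 tonnes (5 s.f.)

23.323 tonnes


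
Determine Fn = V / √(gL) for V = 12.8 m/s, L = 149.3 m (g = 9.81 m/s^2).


Formula: Fn = V / sqrt(g * L)
Step 1 — g * L = 9.81 * 149.3 = 1464.633
Step 2 — sqrt(g * L) = sqrt(1464.633) = 38.270524
Step 3 — Fn = 12.8 / 38.270524 ≈ 0.33446 (5 s.f.)

0.33446


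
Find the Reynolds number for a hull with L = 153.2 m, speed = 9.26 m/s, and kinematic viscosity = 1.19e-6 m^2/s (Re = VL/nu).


Formula: Re = V * L / nu
Step 1 — V * L = 9.26 * 153.2 = 1418.632 m^2/s
Step 2 — Re = 1418.632 / 1.19e-6 = 1.19e+09

1.19e+09


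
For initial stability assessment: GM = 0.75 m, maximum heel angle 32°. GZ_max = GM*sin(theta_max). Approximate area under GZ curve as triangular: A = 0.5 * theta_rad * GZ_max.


Formula: GZ_max = GM * sin(theta); Area = 0.5 * theta_rad * GZ_max
Step 1 — GZ_max = 0.75 * sin(32°) = 0.75 * 0.529919 = 0.397439 m
Step 2 — theta_rad = 32 * pi/180 = 0.558505 rad
Step 3 — Area = 0.5 * 0.558505 * 0.397439 ≈ 0.11099 m·rad (5 s.f.)

0.11099 m·rad


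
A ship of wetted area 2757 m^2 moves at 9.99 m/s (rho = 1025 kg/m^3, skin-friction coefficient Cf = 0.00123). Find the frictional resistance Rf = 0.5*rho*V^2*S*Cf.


Formula: Rf = 0.5 * rho * V^2 * S * Cf
Step 1 — V^2 = 9.99^2 = 99.8001
Step 2 — 0.5 * rho * V^2 = 0.5 * 1025 * 99.8001 = 51147.55125
Step 3 — Rf = 51147.55125 * 2757 * 0.00123 ≈ 173450 N (5 s.f.)

173450 N


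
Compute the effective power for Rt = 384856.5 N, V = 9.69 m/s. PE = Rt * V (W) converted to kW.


Formula: PE = Rt * V / 1000 (kW)
Step 1 — PE (W) = 384856.5 * 9.69 = 3729259.485 W
Step 2 — PE (kW) = 3729259.485 / 1000 ≈ 3729.3 kW (5 s.f.)

3729.3 kW


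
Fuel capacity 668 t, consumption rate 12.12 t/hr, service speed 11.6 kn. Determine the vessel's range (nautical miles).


Formula: endurance = fuel / rate; range = endurance * speed
Step 1 — endurance = 668 / 12.12 = 55.1155 hours
Step 2 — range = 55.1155 * 11.6 ≈ 639.34 nautical miles (5 s.f.)

639.34 NM


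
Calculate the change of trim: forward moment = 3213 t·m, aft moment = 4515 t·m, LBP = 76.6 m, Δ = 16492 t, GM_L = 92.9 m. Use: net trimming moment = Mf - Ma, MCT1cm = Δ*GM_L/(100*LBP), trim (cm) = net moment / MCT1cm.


Formula: net trimming moment = Mf - Ma; MCT1cm = Δ*GM_L/(100*LBP); trim = net moment / MCT1cm
Step 1 — net trimming moment = 3213 - 4515 = -1302 t·m
Step 2 — MCT1cm = 16492 * 92.9 / (100 * 76.6) = 200.0139 t·m/cm
Step 3 — trim = -1302 / 200.0139 ≈ -6.5095 cm (5 s.f.)

-6.5095 cm


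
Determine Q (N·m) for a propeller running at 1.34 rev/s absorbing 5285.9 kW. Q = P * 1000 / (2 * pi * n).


Formula: Q = P_W / (2 * pi * n)
Step 1 — P_W = 5285.9 kW * 1000 = 5285900.0 W
Step 2 — 2 * pi * n = 2 * pi * 1.34 = 8.419468
Step 3 — Q = 5285900.0 / 8.419468 ≈ 627820 N·m (5 s.f.)

627820 N·m


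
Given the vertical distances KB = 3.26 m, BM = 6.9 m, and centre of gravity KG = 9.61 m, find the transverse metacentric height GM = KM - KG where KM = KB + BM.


Formula: GM = KB + BM - KG
Step 1 — KM = KB + BM = 3.26 + 6.9 = 10.16 m
Step 2 — GM = KM - KG = 10.16 - 9.61 = 0.55 m

0.55 m


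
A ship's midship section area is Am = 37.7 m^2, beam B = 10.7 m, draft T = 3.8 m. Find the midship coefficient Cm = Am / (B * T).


Formula: Cm = Am / (B * T)
Step 1 — B * T = 10.7 * 3.8 = 40.66 m^2
Step 2 — Cm = 37.7 / 40.66 ≈ 0.92720 (5 s.f.)

0.92720


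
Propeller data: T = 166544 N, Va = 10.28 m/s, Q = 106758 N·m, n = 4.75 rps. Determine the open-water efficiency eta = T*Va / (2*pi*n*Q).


Formula: eta = T * Va / (2 * pi * n * Q)
Step 1 — numerator = T * Va = 166544 * 10.28 = 1712072.32
Step 2 — 2 * pi * n = 2 * pi * 4.75 = 29.84513
Step 3 — denominator = 29.84513 * 106758 = 3186206.39
Step 4 — eta = 1712072.32 / 3186206.39 ≈ 0.53734 (5 s.f.)

0.53734


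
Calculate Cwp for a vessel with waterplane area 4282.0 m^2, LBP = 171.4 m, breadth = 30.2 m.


Formula: Cwp = Aw / (L * B)
Step 1 — L * B = 171.4 * 30.2 = 5176.28 m^2
Step 2 — Cwp = 4282.0 / 5176.28 ≈ 0.82724 (5 s.f.)

0.82724


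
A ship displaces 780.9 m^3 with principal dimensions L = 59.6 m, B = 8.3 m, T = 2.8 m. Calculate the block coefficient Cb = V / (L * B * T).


Formula: Cb = V / (L * B * T)
Step 1 — L * B * T = 59.6 * 8.3 * 2.8 = 1385.104 m^3
Step 2 — Cb = 780.9 / 1385.104 ≈ 0.56378 (5 s.f.)

0.56378


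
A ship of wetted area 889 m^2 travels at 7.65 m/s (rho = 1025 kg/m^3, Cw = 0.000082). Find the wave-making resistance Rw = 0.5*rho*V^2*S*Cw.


Formula: Rw = 0.5 * rho * V^2 * S * Cw
Step 1 — V^2 = 7.65^2 = 58.5225
Step 2 — 0.5 * rho * V^2 = 0.5 * 1025 * 58.5225 = 29992.78125
Step 3 — Rw = 29992.78125 * 889 * 0.000082 ≈ 2186.4 N (5 s.f.)

2186.4 N


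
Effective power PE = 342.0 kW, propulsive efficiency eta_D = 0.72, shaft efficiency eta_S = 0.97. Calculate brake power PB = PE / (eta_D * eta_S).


Formula: PB = PE / (eta_D * eta_S)
Step 1 — combined efficiency = eta_D * eta_S = 0.72 * 0.97 = 0.6984
Step 2 — PB = 342.0 / 0.6984 ≈ 489.69 kW (5 s.f.)

489.69 kW


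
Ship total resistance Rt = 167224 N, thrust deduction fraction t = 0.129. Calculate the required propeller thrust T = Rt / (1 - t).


Formula: T = Rt / (1 - t)
Step 1 — (1 - t) = 1 - 0.129 = 0.871
Step 2 — T = 167224 / 0.871 ≈ 191990 N (5 s.f.)

191990 N


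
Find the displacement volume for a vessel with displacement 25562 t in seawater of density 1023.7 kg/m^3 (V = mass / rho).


Formula: V = mass / rho
Step 1 — convert tonnes to kg: 25562 t * 1000 = 25562000 kg
Step 2 — V = 25562000 / 1023.7 ≈ 24970 m^3 (5 s.f.)

24970 m^3


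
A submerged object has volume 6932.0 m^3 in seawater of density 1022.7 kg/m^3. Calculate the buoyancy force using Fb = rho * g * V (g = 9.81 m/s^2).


Formula: Fb = rho * g * V
Substituting: Fb = 1022.7 * 9.81 * 6932.0
Intermediate: 1022.7 * 9.81 = 10032.687
Result: Fb = 10032.687 * 6932.0 ≈ 69547000 N (5 s.f.)

69547000 N


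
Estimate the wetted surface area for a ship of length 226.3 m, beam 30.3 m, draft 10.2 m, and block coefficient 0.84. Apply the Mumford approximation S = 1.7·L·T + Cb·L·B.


Formula: S = 1.7*L*T + V/T with V = Cb*L*B*T, i.e. S = L * (1.7*T + Cb*B)
Step 1 — 1.7*T = 1.7 * 10.2 = 17.34 m
Step 2 — Cb*B = 0.84 * 30.3 = 25.452 m
Step 3 — 1.7*T + Cb*B = 17.34 + 25.452 = 42.792 m
Step 4 — S = 226.3 * 42.792 ≈ 9683.8 m^2 (5 s.f.)

9683.8 m^2


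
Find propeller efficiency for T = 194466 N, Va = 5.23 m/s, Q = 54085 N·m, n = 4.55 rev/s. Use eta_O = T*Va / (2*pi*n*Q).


Formula: eta = T * Va / (2 * pi * n * Q)
Step 1 — numerator = T * Va = 194466 * 5.23 = 1017057.18
Step 2 — 2 * pi * n = 2 * pi * 4.55 = 28.588493
Step 3 — denominator = 28.588493 * 54085 = 1546208.64
Step 4 — eta = 1017057.18 / 1546208.64 ≈ 0.65777 (5 s.f.)

0.65777


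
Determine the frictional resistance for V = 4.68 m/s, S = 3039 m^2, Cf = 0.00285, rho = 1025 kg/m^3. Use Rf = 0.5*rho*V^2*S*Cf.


Formula: Rf = 0.5 * rho * V^2 * S * Cf
Step 1 — V^2 = 4.68^2 = 21.9024
Step 2 — 0.5 * rho * V^2 = 0.5 * 1025 * 21.9024 = 11224.98
Step 3 — Rf = 11224.98 * 3039 * 0.00285 ≈ 97221 N (5 s.f.)

97221 N


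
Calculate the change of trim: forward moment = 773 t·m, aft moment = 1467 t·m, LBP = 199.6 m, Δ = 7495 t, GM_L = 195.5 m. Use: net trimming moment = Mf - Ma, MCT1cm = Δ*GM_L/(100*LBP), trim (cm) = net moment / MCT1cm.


Formula: net trimming moment = Mf - Ma; MCT1cm = Δ*GM_L/(100*LBP); trim = net moment / MCT1cm
Step 1 — net trimming moment = 773 - 1467 = -694 t·m
Step 2 — MCT1cm = 7495 * 195.5 / (100 * 199.6) = 73.4104 t·m/cm
Step 3 — trim = -694 / 73.4104 ≈ -9.4537 cm (5 s.f.)

-9.4537 cm


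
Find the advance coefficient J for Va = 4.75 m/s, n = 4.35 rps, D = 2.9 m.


Formula: J = Va / (n * D)
Step 1 — n * D = 4.35 * 2.9 = 12.615
Step 2 — J = 4.75 / 12.615 ≈ 0.37654 (5 s.f.)

0.37654


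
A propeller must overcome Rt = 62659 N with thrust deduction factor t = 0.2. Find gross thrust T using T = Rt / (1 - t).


Formula: T = Rt / (1 - t)
Step 1 — (1 - t) = 1 - 0.2 = 0.8
Step 2 — T = 62659 / 0.8 ≈ 78324 N (5 s.f.)

78324 N


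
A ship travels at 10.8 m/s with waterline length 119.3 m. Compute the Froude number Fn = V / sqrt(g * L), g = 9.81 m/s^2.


Formula: Fn = V / sqrt(g * L)
Step 1 — g * L = 9.81 * 119.3 = 1170.333
Step 2 — sqrt(g * L) = sqrt(1170.333) = 34.21013
Step 3 — Fn = 10.8 / 34.21013 ≈ 0.31570 (5 s.f.)

0.31570


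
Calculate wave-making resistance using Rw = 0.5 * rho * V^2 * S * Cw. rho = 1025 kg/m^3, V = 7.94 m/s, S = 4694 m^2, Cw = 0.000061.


Formula: Rw = 0.5 * rho * V^2 * S * Cw
Step 1 — V^2 = 7.94^2 = 63.0436
Step 2 — 0.5 * rho * V^2 = 0.5 * 1025 * 63.0436 = 32309.845
Step 3 — Rw = 32309.845 * 4694 * 0.000061 ≈ 9251.4 N (5 s.f.)

9251.4 N


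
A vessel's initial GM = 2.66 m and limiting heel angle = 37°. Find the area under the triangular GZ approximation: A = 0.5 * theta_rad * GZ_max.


Formula: GZ_max = GM * sin(theta); Area = 0.5 * theta_rad * GZ_max
Step 1 — GZ_max = 2.66 * sin(37°) = 2.66 * 0.601815 = 1.600828 m
Step 2 — theta_rad = 37 * pi/180 = 0.645772 rad
Step 3 — Area = 0.5 * 0.645772 * 1.600828 ≈ 0.51688 m·rad (5 s.f.)

0.51688 m·rad


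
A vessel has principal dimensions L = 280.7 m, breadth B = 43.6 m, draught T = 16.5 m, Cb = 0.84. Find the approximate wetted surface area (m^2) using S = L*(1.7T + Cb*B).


Formula: S = 1.7*L*T + V/T with V = Cb*L*B*T, i.e. S = L * (1.7*T + Cb*B)
Step 1 — 1.7*T = 1.7 * 16.5 = 28.05 m
Step 2 — Cb*B = 0.84 * 43.6 = 36.624 m
Step 3 — 1.7*T + Cb*B = 28.05 + 36.624 = 64.674 m
Step 4 — S = 280.7 * 64.674 ≈ 18154 m^2 (5 s.f.)

18154 m^2


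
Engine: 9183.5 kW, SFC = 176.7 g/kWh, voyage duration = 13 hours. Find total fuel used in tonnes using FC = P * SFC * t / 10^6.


Formula: FC (tonnes) = P * SFC * t / 1,000,000
Step 1 — P * SFC * t = 9183.5 * 176.7 * 13 = 21095417.85 g
Step 2 — FC (tonnes) = 21095417.85 / 1,000,000 ≈ 21.095 tonnes (5 s.f.)

21.095 tonnes


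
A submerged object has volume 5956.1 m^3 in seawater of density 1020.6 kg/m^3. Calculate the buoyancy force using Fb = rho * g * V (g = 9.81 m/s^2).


Formula: Fb = rho * g * V
Substituting: Fb = 1020.6 * 9.81 * 5956.1
Intermediate: 1020.6 * 9.81 = 10012.086
Result: Fb = 10012.086 * 5956.1 ≈ 59633000 N (5 s.f.)

59633000 N


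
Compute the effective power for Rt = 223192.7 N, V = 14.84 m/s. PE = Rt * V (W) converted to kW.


Formula: PE = Rt * V / 1000 (kW)
Step 1 — PE (W) = 223192.7 * 14.84 = 3312179.668 W
Step 2 — PE (kW) = 3312179.668 / 1000 ≈ 3312.2 kW (5 s.f.)

3312.2 kW


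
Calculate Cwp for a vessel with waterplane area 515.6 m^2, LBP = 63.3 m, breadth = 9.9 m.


Formula: Cwp = Aw / (L * B)
Step 1 — L * B = 63.3 * 9.9 = 626.67 m^2
Step 2 — Cwp = 515.6 / 626.67 ≈ 0.82276 (5 s.f.)

0.82276


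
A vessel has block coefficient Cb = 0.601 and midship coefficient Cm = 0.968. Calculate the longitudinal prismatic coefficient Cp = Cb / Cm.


Formula: Cp = Cb / Cm
Substituting: Cp = 0.601 / 0.968
Result: Cp ≈ 0.62087 (5 s.f.)

0.62087


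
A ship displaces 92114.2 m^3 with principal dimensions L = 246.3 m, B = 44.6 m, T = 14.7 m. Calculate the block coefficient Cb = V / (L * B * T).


Formula: Cb = V / (L * B * T)
Step 1 — L * B * T = 246.3 * 44.6 * 14.7 = 161479.206 m^3
Step 2 — Cb = 92114.2 / 161479.206 ≈ 0.57044 (5 s.f.)

0.57044


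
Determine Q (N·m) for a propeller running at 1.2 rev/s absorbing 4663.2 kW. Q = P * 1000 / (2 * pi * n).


Formula: Q = P_W / (2 * pi * n)
Step 1 — P_W = 4663.2 kW * 1000 = 4663200.0 W
Step 2 — 2 * pi * n = 2 * pi * 1.2 = 7.539822
Step 3 — Q = 4663200.0 / 7.539822 ≈ 618480 N·m (5 s.f.)

618480 N·m


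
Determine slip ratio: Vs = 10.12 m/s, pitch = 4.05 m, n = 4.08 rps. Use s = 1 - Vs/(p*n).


Formula: s = 1 - Vs / (p * n)
Step 1 — p * n = 4.05 * 4.08 = 16.524
Step 2 — Vs / (p*n) = 10.12 / 16.524 = 0.612443 (6 d.p.)
Step 3 — s = 1 - 0.612443 = 0.387557

0.387557


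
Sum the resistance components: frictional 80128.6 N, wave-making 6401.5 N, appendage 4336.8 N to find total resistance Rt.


Formula: Rt = Rf + Rw + Ra
Substituting: Rt = 80128.6 + 6401.5 + 4336.8
Result: Rt = 90866.9 N

90866.9 N


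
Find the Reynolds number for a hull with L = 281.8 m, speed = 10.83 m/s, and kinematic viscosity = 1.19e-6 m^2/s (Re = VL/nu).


Formula: Re = V * L / nu
Step 1 — V * L = 10.83 * 281.8 = 3051.894 m^2/s
Step 2 — Re = 3051.894 / 1.19e-6 = 2.56e+09

2.56e+09


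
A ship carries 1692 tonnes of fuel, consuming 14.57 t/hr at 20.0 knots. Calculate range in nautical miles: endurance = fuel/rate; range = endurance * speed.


Formula: endurance = fuel / rate; range = endurance * speed
Step 1 — endurance = 1692 / 14.57 = 116.129 hours
Step 2 — range = 116.129 * 20.0 ≈ 2322.6 nautical miles (5 s.f.)

2322.6 NM


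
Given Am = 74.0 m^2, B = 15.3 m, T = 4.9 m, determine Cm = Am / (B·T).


Formula: Cm = Am / (B * T)
Step 1 — B * T = 15.3 * 4.9 = 74.97 m^2
Step 2 — Cm = 74.0 / 74.97 ≈ 0.98706 (5 s.f.)

0.98706


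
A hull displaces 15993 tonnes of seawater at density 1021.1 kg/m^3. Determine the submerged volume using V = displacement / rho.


Formula: V = mass / rho
Step 1 — convert tonnes to kg: 15993 t * 1000 = 15993000 kg
Step 2 — V = 15993000 / 1021.1 ≈ 15663 m^3 (5 s.f.)

15663 m^3


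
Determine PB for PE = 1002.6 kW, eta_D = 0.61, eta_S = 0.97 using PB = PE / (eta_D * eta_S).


Formula: PB = PE / (eta_D * eta_S)
Step 1 — combined efficiency = eta_D * eta_S = 0.61 * 0.97 = 0.5917
Step 2 — PB = 1002.6 / 0.5917 ≈ 1694.4 kW (5 s.f.)

1694.4 kW


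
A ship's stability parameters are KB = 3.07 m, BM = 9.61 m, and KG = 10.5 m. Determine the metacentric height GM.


Formula: GM = KB + BM - KG
Step 1 — KM = KB + BM = 3.07 + 9.61 = 12.68 m
Step 2 — GM = KM - KG = 12.68 - 10.5 = 2.18 m

2.18 m


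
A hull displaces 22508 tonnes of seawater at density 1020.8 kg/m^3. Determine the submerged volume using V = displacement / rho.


Formula: V = mass / rho
Step 1 — convert tonnes to kg: 22508 t * 1000 = 22508000 kg
Step 2 — V = 22508000 / 1020.8 ≈ 22049 m^3 (5 s.f.)

22049 m^3


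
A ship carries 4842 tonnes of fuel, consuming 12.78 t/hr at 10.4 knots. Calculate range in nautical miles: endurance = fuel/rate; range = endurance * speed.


Formula: endurance = fuel / rate; range = endurance * speed
Step 1 — endurance = 4842 / 12.78 = 378.8732 hours
Step 2 — range = 378.8732 * 10.4 ≈ 3940.3 nautical miles (5 s.f.)

3940.3 NM


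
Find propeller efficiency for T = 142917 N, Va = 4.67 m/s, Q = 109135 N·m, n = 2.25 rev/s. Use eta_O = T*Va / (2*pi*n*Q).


Formula: eta = T * Va / (2 * pi * n * Q)
Step 1 — numerator = T * Va = 142917 * 4.67 = 667422.39
Step 2 — 2 * pi * n = 2 * pi * 2.25 = 14.137167
Step 3 — denominator = 14.137167 * 109135 = 1542859.72
Step 4 — eta = 667422.39 / 1542859.72 ≈ 0.43259 (5 s.f.)

0.43259


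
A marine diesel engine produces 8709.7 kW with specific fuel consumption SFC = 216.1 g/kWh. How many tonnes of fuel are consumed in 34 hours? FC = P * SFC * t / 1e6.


Formula: FC (tonnes) = P * SFC * t / 1,000,000
Step 1 — P * SFC * t = 8709.7 * 216.1 * 34 = 63993649.78 g
Step 2 — FC (tonnes) = 63993649.78 / 1,000,000 ≈ 63.994 tonnes (5 s.f.)

63.994 tonnes


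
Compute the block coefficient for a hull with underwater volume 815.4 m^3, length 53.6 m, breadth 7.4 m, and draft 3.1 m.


Formula: Cb = V / (L * B * T)
Step 1 — L * B * T = 53.6 * 7.4 * 3.1 = 1229.584 m^3
Step 2 — Cb = 815.4 / 1229.584 ≈ 0.66315 (5 s.f.)

0.66315


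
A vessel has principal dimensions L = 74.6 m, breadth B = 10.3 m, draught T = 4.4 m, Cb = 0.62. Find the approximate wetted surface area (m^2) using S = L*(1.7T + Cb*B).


Formula: S = 1.7*L*T + V/T with V = Cb*L*B*T, i.e. S = L * (1.7*T + Cb*B)
Step 1 — 1.7*T = 1.7 * 4.4 = 7.48 m
Step 2 — Cb*B = 0.62 * 10.3 = 6.386 m
Step 3 — 1.7*T + Cb*B = 7.48 + 6.386 = 13.866 m
Step 4 — S = 74.6 * 13.866 ≈ 1034.4 m^2 (5 s.f.)

1034.4 m^2


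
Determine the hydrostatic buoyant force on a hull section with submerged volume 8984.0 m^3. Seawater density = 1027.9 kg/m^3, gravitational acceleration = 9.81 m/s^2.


Formula: Fb = rho * g * V
Substituting: Fb = 1027.9 * 9.81 * 8984.0
Intermediate: 1027.9 * 9.81 = 10083.699
Result: Fb = 10083.699 * 8984.0 ≈ 90592000 N (5 s.f.)

90592000 N


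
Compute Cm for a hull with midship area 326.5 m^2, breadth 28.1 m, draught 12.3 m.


Formula: Cm = Am / (B * T)
Step 1 — B * T = 28.1 * 12.3 = 345.63 m^2
Step 2 — Cm = 326.5 / 345.63 ≈ 0.94465 (5 s.f.)

0.94465


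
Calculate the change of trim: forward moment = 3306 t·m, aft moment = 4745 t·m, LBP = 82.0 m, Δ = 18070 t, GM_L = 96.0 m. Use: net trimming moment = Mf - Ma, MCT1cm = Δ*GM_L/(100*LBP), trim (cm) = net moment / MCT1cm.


Formula: net trimming moment = Mf - Ma; MCT1cm = Δ*GM_L/(100*LBP); trim = net moment / MCT1cm
Step 1 — net trimming moment = 3306 - 4745 = -1439 t·m
Step 2 — MCT1cm = 18070 * 96.0 / (100 * 82.0) = 211.5512 t·m/cm
Step 3 — trim = -1439 / 211.5512 ≈ -6.8021 cm (5 s.f.)

-6.8021 cm


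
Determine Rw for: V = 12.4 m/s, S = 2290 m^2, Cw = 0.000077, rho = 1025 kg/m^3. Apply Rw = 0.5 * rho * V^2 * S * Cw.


Formula: Rw = 0.5 * rho * V^2 * S * Cw
Step 1 — V^2 = 12.4^2 = 153.76
Step 2 — 0.5 * rho * V^2 = 0.5 * 1025 * 153.76 = 78802.0
Step 3 — Rw = 78802.0 * 2290 * 0.000077 ≈ 13895 N (5 s.f.)

13895 N


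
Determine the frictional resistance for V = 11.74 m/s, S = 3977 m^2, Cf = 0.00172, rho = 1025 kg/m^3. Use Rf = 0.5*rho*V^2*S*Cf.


Formula: Rf = 0.5 * rho * V^2 * S * Cf
Step 1 — V^2 = 11.74^2 = 137.8276
Step 2 — 0.5 * rho * V^2 = 0.5 * 1025 * 137.8276 = 70636.645
Step 3 — Rf = 70636.645 * 3977 * 0.00172 ≈ 483190 N (5 s.f.)

483190 N


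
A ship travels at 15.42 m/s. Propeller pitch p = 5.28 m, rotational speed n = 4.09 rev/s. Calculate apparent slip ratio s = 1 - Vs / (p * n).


Formula: s = 1 - Vs / (p * n)
Step 1 — p * n = 5.28 * 4.09 = 21.5952
Step 2 — Vs / (p*n) = 15.42 / 21.5952 = 0.714048 (6 d.p.)
Step 3 — s = 1 - 0.714048 = 0.285952

0.285952


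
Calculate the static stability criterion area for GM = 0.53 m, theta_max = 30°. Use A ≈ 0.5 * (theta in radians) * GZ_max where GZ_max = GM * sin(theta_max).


Formula: GZ_max = GM * sin(theta); Area = 0.5 * theta_rad * GZ_max
Step 1 — GZ_max = 0.53 * sin(30°) = 0.53 * 0.5 = 0.265 m
Step 2 — theta_rad = 30 * pi/180 = 0.523599 rad
Step 3 — Area = 0.5 * 0.523599 * 0.265 ≈ 0.069377 m·rad (5 s.f.)

0.069377 m·rad


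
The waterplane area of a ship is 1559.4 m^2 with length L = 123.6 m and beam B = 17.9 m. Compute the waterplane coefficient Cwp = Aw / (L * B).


Formula: Cwp = Aw / (L * B)
Step 1 — L * B = 123.6 * 17.9 = 2212.44 m^2
Step 2 — Cwp = 1559.4 / 2212.44 ≈ 0.70483 (5 s.f.)

0.70483


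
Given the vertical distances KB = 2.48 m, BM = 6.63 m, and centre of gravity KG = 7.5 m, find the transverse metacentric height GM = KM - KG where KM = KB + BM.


Formula: GM = KB + BM - KG
Step 1 — KM = KB + BM = 2.48 + 6.63 = 9.11 m
Step 2 — GM = KM - KG = 9.11 - 7.5 = 1.61 m

1.61 m


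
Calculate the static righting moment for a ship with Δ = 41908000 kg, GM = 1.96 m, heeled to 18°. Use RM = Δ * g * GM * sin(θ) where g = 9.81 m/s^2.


Formula: GZ = GM * sin(theta); RM = disp * g * GZ
Step 1 — GZ = 1.96 * sin(18°) = 1.96 * 0.309017 = 0.605673 m
Step 2 — RM = 41908000 * 9.81 * 0.605673 ≈ 249000000 N·m (5 s.f.)

249000000 N·m


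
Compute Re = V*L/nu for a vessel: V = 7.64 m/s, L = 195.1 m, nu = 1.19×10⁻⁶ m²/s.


Formula: Re = V * L / nu
Step 1 — V * L = 7.64 * 195.1 = 1490.564 m^2/s
Step 2 — Re = 1490.564 / 1.19e-6 = 1.25e+09

1.25e+09


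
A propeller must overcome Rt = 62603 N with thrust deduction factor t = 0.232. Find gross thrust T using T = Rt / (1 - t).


Formula: T = Rt / (1 - t)
Step 1 — (1 - t) = 1 - 0.232 = 0.768
Step 2 — T = 62603 / 0.768 ≈ 81514 N (5 s.f.)

81514 N


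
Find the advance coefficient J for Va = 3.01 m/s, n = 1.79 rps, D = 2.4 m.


Formula: J = Va / (n * D)
Step 1 — n * D = 1.79 * 2.4 = 4.296
Step 2 — J = 3.01 / 4.296 ≈ 0.70065 (5 s.f.)

0.70065


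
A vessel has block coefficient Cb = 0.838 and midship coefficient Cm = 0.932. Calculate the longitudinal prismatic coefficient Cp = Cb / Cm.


Formula: Cp = Cb / Cm
Substituting: Cp = 0.838 / 0.932
Result: Cp ≈ 0.89914 (5 s.f.)

0.89914


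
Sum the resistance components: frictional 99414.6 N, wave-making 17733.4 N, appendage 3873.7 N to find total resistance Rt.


Formula: Rt = Rf + Rw + Ra
Substituting: Rt = 99414.6 + 17733.4 + 3873.7
Result: Rt = 121021.7 N

121021.7 N


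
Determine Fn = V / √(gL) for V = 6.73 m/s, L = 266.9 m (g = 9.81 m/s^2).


Formula: Fn = V / sqrt(g * L)
Step 1 — g * L = 9.81 * 266.9 = 2618.289
Step 2 — sqrt(g * L) = sqrt(2618.289) = 51.169219
Step 3 — Fn = 6.73 / 51.169219 ≈ 0.13152 (5 s.f.)

0.13152


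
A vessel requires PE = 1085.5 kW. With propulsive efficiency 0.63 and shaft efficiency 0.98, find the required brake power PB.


Formula: PB = PE / (eta_D * eta_S)
Step 1 — combined efficiency = eta_D * eta_S = 0.63 * 0.98 = 0.6174
Step 2 — PB = 1085.5 / 0.6174 ≈ 1758.2 kW (5 s.f.)

1758.2 kW


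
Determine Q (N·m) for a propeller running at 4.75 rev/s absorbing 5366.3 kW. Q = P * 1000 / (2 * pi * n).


Formula: Q = P_W / (2 * pi * n)
Step 1 — P_W = 5366.3 kW * 1000 = 5366300.0 W
Step 2 — 2 * pi * n = 2 * pi * 4.75 = 29.84513
Step 3 — Q = 5366300.0 / 29.84513 ≈ 179800 N·m (5 s.f.)

179800 N·m


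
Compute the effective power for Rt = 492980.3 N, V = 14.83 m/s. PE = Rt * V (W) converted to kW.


Formula: PE = Rt * V / 1000 (kW)
Step 1 — PE (W) = 492980.3 * 14.83 = 7310897.849 W
Step 2 — PE (kW) = 7310897.849 / 1000 ≈ 7310.9 kW (5 s.f.)

7310.9 kW


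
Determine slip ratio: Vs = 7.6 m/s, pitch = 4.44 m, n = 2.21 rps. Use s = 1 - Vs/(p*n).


Formula: s = 1 - Vs / (p * n)
Step 1 — p * n = 4.44 * 2.21 = 9.8124
Step 2 — Vs / (p*n) = 7.6 / 9.8124 = 0.77453 (6 d.p.)
Step 3 — s = 1 - 0.77453 = 0.22547

0.22547


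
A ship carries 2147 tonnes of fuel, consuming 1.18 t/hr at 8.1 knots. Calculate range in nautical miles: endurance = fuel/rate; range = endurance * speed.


Formula: endurance = fuel / rate; range = endurance * speed
Step 1 — endurance = 2147 / 1.18 = 1819.4915 hours
Step 2 — range = 1819.4915 * 8.1 ≈ 14738 nautical miles (5 s.f.)

14738 NM


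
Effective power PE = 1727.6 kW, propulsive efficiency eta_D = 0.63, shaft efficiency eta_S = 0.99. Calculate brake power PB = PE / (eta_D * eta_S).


Formula: PB = PE / (eta_D * eta_S)
Step 1 — combined efficiency = eta_D * eta_S = 0.63 * 0.99 = 0.6237
Step 2 — PB = 1727.6 / 0.6237 ≈ 2769.9 kW (5 s.f.)

2769.9 kW


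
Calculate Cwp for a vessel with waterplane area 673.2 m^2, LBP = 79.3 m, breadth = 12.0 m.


Formula: Cwp = Aw / (L * B)
Step 1 — L * B = 79.3 * 12.0 = 951.6 m^2
Step 2 — Cwp = 673.2 / 951.6 ≈ 0.70744 (5 s.f.)

0.70744


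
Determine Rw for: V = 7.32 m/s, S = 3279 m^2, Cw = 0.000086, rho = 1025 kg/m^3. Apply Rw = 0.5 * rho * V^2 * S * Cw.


Formula: Rw = 0.5 * rho * V^2 * S * Cw
Step 1 — V^2 = 7.32^2 = 53.5824
Step 2 — 0.5 * rho * V^2 = 0.5 * 1025 * 53.5824 = 27460.98
Step 3 — Rw = 27460.98 * 3279 * 0.000086 ≈ 7743.8 N (5 s.f.)

7743.8 N


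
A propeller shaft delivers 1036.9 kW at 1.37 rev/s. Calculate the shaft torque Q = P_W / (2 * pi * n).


Formula: Q = P_W / (2 * pi * n)
Step 1 — P_W = 1036.9 kW * 1000 = 1036900.0 W
Step 2 — 2 * pi * n = 2 * pi * 1.37 = 8.607964
Step 3 — Q = 1036900.0 / 8.607964 ≈ 120460 N·m (5 s.f.)

120460 N·m


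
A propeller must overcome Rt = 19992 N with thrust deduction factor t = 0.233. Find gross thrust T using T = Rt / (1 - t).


Formula: T = Rt / (1 - t)
Step 1 — (1 - t) = 1 - 0.233 = 0.767
Step 2 — T = 19992 / 0.767 ≈ 26065 N (5 s.f.)

26065 N


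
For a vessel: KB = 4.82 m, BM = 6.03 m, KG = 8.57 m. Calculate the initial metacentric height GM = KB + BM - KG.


Formula: GM = KB + BM - KG
Step 1 — KM = KB + BM = 4.82 + 6.03 = 10.85 m
Step 2 — GM = KM - KG = 10.85 - 8.57 = 2.28 m

2.28 m


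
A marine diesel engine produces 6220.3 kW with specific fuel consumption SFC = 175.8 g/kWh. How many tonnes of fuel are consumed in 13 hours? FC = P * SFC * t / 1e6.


Formula: FC (tonnes) = P * SFC * t / 1,000,000
Step 1 — P * SFC * t = 6220.3 * 175.8 * 13 = 14215873.62 g
Step 2 — FC (tonnes) = 14215873.62 / 1,000,000 ≈ 14.216 tonnes (5 s.f.)

14.216 tonnes


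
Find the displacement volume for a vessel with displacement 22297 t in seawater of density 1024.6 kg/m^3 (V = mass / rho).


Formula: V = mass / rho
Step 1 — convert tonnes to kg: 22297 t * 1000 = 22297000 kg
Step 2 — V = 22297000 / 1024.6 ≈ 21762 m^3 (5 s.f.)

21762 m^3


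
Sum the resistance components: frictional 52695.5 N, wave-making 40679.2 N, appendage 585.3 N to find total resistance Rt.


Formula: Rt = Rf + Rw + Ra
Substituting: Rt = 52695.5 + 40679.2 + 585.3
Result: Rt = 93960.0 N

93960.0 N


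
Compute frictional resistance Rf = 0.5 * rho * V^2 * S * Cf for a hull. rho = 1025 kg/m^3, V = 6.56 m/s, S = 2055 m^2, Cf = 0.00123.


Formula: Rf = 0.5 * rho * V^2 * S * Cf
Step 1 — V^2 = 6.56^2 = 43.0336
Step 2 — 0.5 * rho * V^2 = 0.5 * 1025 * 43.0336 = 22054.72
Step 3 — Rf = 22054.72 * 2055 * 0.00123 ≈ 55747 N (5 s.f.)

55747 N


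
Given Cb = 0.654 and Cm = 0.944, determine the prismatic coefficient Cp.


Formula: Cp = Cb / Cm
Substituting: Cp = 0.654 / 0.944
Result: Cp ≈ 0.69280 (5 s.f.)

0.69280


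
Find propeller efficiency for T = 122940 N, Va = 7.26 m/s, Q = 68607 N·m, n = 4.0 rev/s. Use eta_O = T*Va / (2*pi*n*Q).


Formula: eta = T * Va / (2 * pi * n * Q)
Step 1 — numerator = T * Va = 122940 * 7.26 = 892544.4
Step 2 — 2 * pi * n = 2 * pi * 4.0 = 25.132741
Step 3 — denominator = 25.132741 * 68607 = 1724281.96
Step 4 — eta = 892544.4 / 1724281.96 ≈ 0.51763 (5 s.f.)

0.51763


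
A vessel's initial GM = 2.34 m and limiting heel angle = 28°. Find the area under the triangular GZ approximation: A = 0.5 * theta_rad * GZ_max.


Formula: GZ_max = GM * sin(theta); Area = 0.5 * theta_rad * GZ_max
Step 1 — GZ_max = 2.34 * sin(28°) = 2.34 * 0.469472 = 1.098564 m
Step 2 — theta_rad = 28 * pi/180 = 0.488692 rad
Step 3 — Area = 0.5 * 0.488692 * 1.098564 ≈ 0.26843 m·rad (5 s.f.)

0.26843 m·rad


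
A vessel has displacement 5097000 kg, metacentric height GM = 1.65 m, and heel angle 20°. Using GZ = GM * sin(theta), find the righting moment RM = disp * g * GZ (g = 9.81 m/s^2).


Formula: GZ = GM * sin(theta); RM = disp * g * GZ
Step 1 — GZ = 1.65 * sin(20°) = 1.65 * 0.34202 = 0.564333 m
Step 2 — RM = 5097000 * 9.81 * 0.564333 ≈ 28218000 N·m (5 s.f.)

28218000 N·m


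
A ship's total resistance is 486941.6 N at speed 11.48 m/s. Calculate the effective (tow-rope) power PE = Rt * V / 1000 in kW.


Formula: PE = Rt * V / 1000 (kW)
Step 1 — PE (W) = 486941.6 * 11.48 = 5590089.568 W
Step 2 — PE (kW) = 5590089.568 / 1000 ≈ 5590.1 kW (5 s.f.)

5590.1 kW


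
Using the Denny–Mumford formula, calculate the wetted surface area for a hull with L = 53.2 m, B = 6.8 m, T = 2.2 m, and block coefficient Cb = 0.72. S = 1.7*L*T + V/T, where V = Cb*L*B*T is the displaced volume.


Formula: S = 1.7*L*T + V/T with V = Cb*L*B*T, i.e. S = L * (1.7*T + Cb*B)
Step 1 — 1.7*T = 1.7 * 2.2 = 3.74 m
Step 2 — Cb*B = 0.72 * 6.8 = 4.896 m
Step 3 — 1.7*T + Cb*B = 3.74 + 4.896 = 8.636 m
Step 4 — S = 53.2 * 8.636 ≈ 459.44 m^2 (5 s.f.)

459.44 m^2


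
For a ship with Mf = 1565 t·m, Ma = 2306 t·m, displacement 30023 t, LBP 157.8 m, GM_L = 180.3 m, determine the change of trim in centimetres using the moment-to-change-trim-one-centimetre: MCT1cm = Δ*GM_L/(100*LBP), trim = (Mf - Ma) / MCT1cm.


Formula: net trimming moment = Mf - Ma; MCT1cm = Δ*GM_L/(100*LBP); trim = net moment / MCT1cm
Step 1 — net trimming moment = 1565 - 2306 = -741 t·m
Step 2 — MCT1cm = 30023 * 180.3 / (100 * 157.8) = 343.0385 t·m/cm
Step 3 — trim = -741 / 343.0385 ≈ -2.1601 cm (5 s.f.)

-2.1601 cm


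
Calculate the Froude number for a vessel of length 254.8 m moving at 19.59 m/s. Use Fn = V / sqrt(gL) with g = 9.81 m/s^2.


Formula: Fn = V / sqrt(g * L)
Step 1 — g * L = 9.81 * 254.8 = 2499.588
Step 2 — sqrt(g * L) = sqrt(2499.588) = 49.99588
Step 3 — Fn = 19.59 / 49.99588 ≈ 0.39183 (5 s.f.)

0.39183


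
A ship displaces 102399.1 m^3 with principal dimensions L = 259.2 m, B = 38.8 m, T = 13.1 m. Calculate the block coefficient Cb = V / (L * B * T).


Formula: Cb = V / (L * B * T)
Step 1 — L * B * T = 259.2 * 38.8 * 13.1 = 131746.176 m^3
Step 2 — Cb = 102399.1 / 131746.176 ≈ 0.77725 (5 s.f.)

0.77725


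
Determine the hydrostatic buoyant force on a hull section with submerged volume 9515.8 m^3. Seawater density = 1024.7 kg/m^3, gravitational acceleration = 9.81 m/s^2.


Formula: Fb = rho * g * V
Substituting: Fb = 1024.7 * 9.81 * 9515.8
Intermediate: 1024.7 * 9.81 = 10052.307
Result: Fb = 10052.307 * 9515.8 ≈ 95656000 N (5 s.f.)

95656000 N


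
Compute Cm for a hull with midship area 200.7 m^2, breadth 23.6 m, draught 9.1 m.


Formula: Cm = Am / (B * T)
Step 1 — B * T = 23.6 * 9.1 = 214.76 m^2
Step 2 — Cm = 200.7 / 214.76 ≈ 0.93453 (5 s.f.)

0.93453


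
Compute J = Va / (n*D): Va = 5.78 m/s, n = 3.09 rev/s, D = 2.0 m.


Formula: J = Va / (n * D)
Step 1 — n * D = 3.09 * 2.0 = 6.18
Step 2 — J = 5.78 / 6.18 ≈ 0.93528 (5 s.f.)

0.93528


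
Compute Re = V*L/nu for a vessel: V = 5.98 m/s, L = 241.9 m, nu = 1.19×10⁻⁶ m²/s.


Formula: Re = V * L / nu
Step 1 — V * L = 5.98 * 241.9 = 1446.562 m^2/s
Step 2 — Re = 1446.562 / 1.19e-6 = 1.22e+09

1.22e+09


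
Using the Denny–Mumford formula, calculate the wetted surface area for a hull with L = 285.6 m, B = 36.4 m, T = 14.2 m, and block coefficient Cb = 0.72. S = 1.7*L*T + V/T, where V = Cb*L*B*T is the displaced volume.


Formula: S = 1.7*L*T + V/T with V = Cb*L*B*T, i.e. S = L * (1.7*T + Cb*B)
Step 1 — 1.7*T = 1.7 * 14.2 = 24.14 m
Step 2 — Cb*B = 0.72 * 36.4 = 26.208 m
Step 3 — 1.7*T + Cb*B = 24.14 + 26.208 = 50.348 m
Step 4 — S = 285.6 * 50.348 ≈ 14379 m^2 (5 s.f.)

14379 m^2


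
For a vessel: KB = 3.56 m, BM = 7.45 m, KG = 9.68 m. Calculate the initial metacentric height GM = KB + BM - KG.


Formula: GM = KB + BM - KG
Step 1 — KM = KB + BM = 3.56 + 7.45 = 11.01 m
Step 2 — GM = KM - KG = 11.01 - 9.68 = 1.33 m

1.33 m


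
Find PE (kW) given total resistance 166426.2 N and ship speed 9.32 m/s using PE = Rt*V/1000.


Formula: PE = Rt * V / 1000 (kW)
Step 1 — PE (W) = 166426.2 * 9.32 = 1551092.184 W
Step 2 — PE (kW) = 1551092.184 / 1000 ≈ 1551.1 kW (5 s.f.)

1551.1 kW


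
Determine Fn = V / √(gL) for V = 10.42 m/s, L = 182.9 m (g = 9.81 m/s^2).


Formula: Fn = V / sqrt(g * L)
Step 1 — g * L = 9.81 * 182.9 = 1794.249
Step 2 — sqrt(g * L) = sqrt(1794.249) = 42.358576
Step 3 — Fn = 10.42 / 42.358576 ≈ 0.24600 (5 s.f.)

0.24600


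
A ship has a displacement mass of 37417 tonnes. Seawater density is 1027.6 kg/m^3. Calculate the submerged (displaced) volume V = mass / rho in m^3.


Formula: V = mass / rho
Step 1 — convert tonnes to kg: 37417 t * 1000 = 37417000 kg
Step 2 — V = 37417000 / 1027.6 ≈ 36412 m^3 (5 s.f.)

36412 m^3


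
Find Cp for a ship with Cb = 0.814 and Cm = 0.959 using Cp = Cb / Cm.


Formula: Cp = Cb / Cm
Substituting: Cp = 0.814 / 0.959
Result: Cp ≈ 0.84880 (5 s.f.)

0.84880


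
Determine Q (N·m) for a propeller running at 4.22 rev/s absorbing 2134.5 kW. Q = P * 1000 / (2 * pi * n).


Formula: Q = P_W / (2 * pi * n)
Step 1 — P_W = 2134.5 kW * 1000 = 2134500.0 W
Step 2 — 2 * pi * n = 2 * pi * 4.22 = 26.515042
Step 3 — Q = 2134500.0 / 26.515042 ≈ 80501 N·m (5 s.f.)

80501 N·m


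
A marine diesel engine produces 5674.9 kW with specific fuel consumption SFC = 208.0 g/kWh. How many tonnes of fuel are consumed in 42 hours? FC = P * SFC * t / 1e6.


Formula: FC (tonnes) = P * SFC * t / 1,000,000
Step 1 — P * SFC * t = 5674.9 * 208.0 * 42 = 49575926.4 g
Step 2 — FC (tonnes) = 49575926.4 / 1,000,000 ≈ 49.576 tonnes (5 s.f.)

49.576 tonnes
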